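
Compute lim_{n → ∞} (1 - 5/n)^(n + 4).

Let L be the limit and take ln: ln L = lim (n + 4)·ln(1 - 5/n) = lim (n + 4)·(-5/n + O(1/n²)) = -5.
Hence L = e^(-5).

e^(-5)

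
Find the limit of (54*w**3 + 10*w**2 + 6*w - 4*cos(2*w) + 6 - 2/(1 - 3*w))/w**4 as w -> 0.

Substitution gives 0/0; apply L'Hôpital's rule 4 times.
After differentiating numerator and denominator 4 times the quotient is (-64*cos(2*w) + 3888/(3*w - 1)^5)/(24); at w = 0 this is -494/3.

-494/3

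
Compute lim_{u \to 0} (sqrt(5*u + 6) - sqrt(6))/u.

5*√(6)/12

Substitution gives 0/0. Multiply numerator and denominator by the conjugate √(6 + 5u) + √6.
The numerator becomes (6 + 5u) − 6 = 5u, so the expression simplifies to 5/(√(6 + 5u) + √6).
Letting u → 0 gives 5/(2√6) = 5*√(6)/12.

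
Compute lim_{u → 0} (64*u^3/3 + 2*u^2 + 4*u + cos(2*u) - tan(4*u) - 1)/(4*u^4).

1/6

Substitution gives 0/0; apply L'Hôpital's rule 4 times.
After differentiating numerator and denominator 4 times the quotient is (16*cos(2*u) - 6144*tan(4*u)^5 - 10240*tan(4*u)^3 - 4096*tan(4*u))/(96); at u = 0 this is 1/6.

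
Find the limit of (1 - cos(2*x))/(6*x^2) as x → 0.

Substitution gives 0/0.
Use (1 − cos u)/u² → 1/2 with u = 2x: the limit is 2²/(2·6) = 1/3.

1/3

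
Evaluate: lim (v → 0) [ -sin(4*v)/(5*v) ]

Substitution gives 0/0.
Write it as (4/(-5))·sin(4v)/(4v); since sin(u)/u → 1, the limit is -4/5.

-4/5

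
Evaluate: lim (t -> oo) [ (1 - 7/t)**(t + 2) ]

e^(-7)

Write it as [(1 - 7/t)^t]^(1) · (1 - 7/t)^(2). The bracketed term tends to e^(-7) and the second factor to 1, so the limit is e^(-7).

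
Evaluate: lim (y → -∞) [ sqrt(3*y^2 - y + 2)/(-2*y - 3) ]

For large |y|, √(3*y^2 - y + 2) ≈ √3·|y| and the denominator ≈ -2y.
Since y → −∞, |y| = −y, giving −√3/(-2) = √(3)/2.

√(3)/2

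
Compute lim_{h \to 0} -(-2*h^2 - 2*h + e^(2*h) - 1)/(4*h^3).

-1/3

Direct substitution gives 0/0.
Apply L'Hôpital: lim (-4*h + 2*e^(2*h) - 2)/(-12*h^2), still 0/0.
Apply L'Hôpital: lim (4*e^(2*h) - 4)/(-24*h), still 0/0.
After 3 applications of L'Hôpital's rule the quotient is (8*e^(2*h))/(-24); substituting h = 0 gives -1/3.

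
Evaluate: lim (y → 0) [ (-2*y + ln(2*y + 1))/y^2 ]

Direct substitution gives 0/0.
Apply L'Hôpital: lim (-2 + 2/(2*y + 1))/(2*y), still 0/0.
After 2 applications of L'Hôpital's rule the quotient is (-4/(2*y + 1)^2)/(2); substituting y = 0 gives -2.

-2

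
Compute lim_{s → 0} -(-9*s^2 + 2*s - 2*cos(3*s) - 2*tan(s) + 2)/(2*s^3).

1/3

Substitution gives 0/0 (the numerator vanishes to order 3).
Expand each term to order s^3: the coefficient of s^3 in -2·tan(s) is -2/3 and in -2·cos(3s) is 0.
Lower-order terms cancel with the polynomial part, so the numerator is (-2/3)·s^3 + o(s^3), and the limit is (-2/3)/(-2) = 1/3.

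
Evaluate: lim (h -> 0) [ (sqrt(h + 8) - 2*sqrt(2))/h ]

√(2)/8

A 0/0 form; rationalise with √(8 + h) + √8. This collapses the numerator to h, leaving 1/(√(8 + h) + √8) → 1/(2√8) = √(2)/8.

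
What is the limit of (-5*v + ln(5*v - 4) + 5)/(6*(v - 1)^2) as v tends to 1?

-25/12

Direct substitution gives 0/0.
Apply L'Hôpital: lim (-5 + 5/(5*v - 4))/(12*v - 12), still 0/0.
After 2 applications of L'Hôpital's rule the quotient is (-25/(5*v - 4)^2)/(12); substituting v = 1 gives -25/12.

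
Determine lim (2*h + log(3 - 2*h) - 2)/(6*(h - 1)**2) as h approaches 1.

-1/3

Direct substitution gives 0/0.
Apply L'Hôpital: lim (2 - 2/(3 - 2*h))/(12*h - 12), still 0/0.
After 2 applications of L'Hôpital's rule the quotient is (-4/(3 - 2*h)^2)/(12); substituting h = 1 gives -1/3.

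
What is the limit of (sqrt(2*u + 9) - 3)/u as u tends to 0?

A 0/0 form; rationalise with √(9 + 2u) + √9. This collapses the numerator to 2u, leaving 2/(√(9 + 2u) + √9) → 2/(2√9) = 1/3.

1/3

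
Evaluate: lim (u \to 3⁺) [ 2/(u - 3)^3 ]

∞

As u → 3⁺, (u - 3) → 0⁺, so (u - 3)^3 → 0⁺ and 2/(u - 3)^3 → ∞.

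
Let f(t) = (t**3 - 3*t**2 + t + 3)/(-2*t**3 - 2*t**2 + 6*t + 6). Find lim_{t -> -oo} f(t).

Numerator and denominator both have degree 3.
Dividing every term by t^3, all lower-order terms vanish and the limit is the ratio of leading coefficients, 1/(-2) = -1/2.

-1/2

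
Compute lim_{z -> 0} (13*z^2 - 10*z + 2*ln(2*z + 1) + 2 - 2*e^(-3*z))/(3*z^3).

Substitution gives 0/0; apply L'Hôpital's rule 3 times.
After differentiating numerator and denominator 3 times the quotient is (54*e^(-3*z) + 32/(2*z + 1)^3)/(18); at z = 0 this is 43/9.

43/9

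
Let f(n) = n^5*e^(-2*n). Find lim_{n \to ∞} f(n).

0

Write as n^5/e^{2n}, an ∞/∞ form.
Exponential growth dominates any polynomial, so repeated L'Hôpital (or the standard result) gives 0.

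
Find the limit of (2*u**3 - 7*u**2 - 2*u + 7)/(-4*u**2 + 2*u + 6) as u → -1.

Since u = -1 makes numerator and denominator zero, (u + 1) divides both.
Cancelling it gives (2*u^2 - 9*u + 7)/(6 - 4*u); now plug in u = -1 to get 9/5.

9/5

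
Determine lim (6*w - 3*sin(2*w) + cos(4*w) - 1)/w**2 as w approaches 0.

Substitution gives 0/0; apply L'Hôpital's rule 2 times.
After differentiating numerator and denominator 2 times the quotient is (12*sin(2*w) - 16*cos(4*w))/(2); at w = 0 this is -8.

-8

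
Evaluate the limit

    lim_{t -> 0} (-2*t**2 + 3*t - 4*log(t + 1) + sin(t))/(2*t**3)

-3/4

Substitution gives 0/0; apply L'Hôpital's rule 3 times.
After differentiating numerator and denominator 3 times the quotient is (-cos(t) - 8/(t + 1)^3)/(12); at t = 0 this is -3/4.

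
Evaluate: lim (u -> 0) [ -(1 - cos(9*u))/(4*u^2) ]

Substitution gives 0/0.
Use (1 − cos θ)/θ² → 1/2 with θ = 9u: the limit is 9²/(2·(-4)) = -81/8.

-81/8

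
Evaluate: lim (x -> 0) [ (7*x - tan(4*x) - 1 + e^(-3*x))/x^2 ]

Substitution gives 0/0 (the numerator vanishes to order 2).
Expand each term to order x^2: the coefficient of x^2 in e^(-3x) is 9/2 and in −tan(4x) is 0.
Lower-order terms cancel with the polynomial part, so the numerator is (9/2)·x^2 + o(x^2), and the limit is (9/2)/(1) = 9/2.

9/2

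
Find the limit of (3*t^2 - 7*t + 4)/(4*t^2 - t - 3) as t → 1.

At t = 1 both the top and bottom vanish — a removable singularity. Factoring out (t - 1) from each leaves (3*t - 4)/(4*t + 3), which at t = 1 equals -1/7.

-1/7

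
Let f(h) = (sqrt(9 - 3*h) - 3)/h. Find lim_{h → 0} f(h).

Substitution gives 0/0. Multiply numerator and denominator by the conjugate √(9 - 3h) + √9.
The numerator becomes (9 - 3h) − 9 = -3h, so the expression simplifies to -3/(√(9 - 3h) + √9).
Letting h → 0 gives -3/(2√9) = -1/2.

-1/2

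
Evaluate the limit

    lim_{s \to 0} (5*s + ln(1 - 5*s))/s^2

Direct substitution gives 0/0.
Apply L'Hôpital: lim (5 - 5/(1 - 5*s))/(2*s), still 0/0.
After 2 applications of L'Hôpital's rule the quotient is (-25/(1 - 5*s)^2)/(2); substituting s = 0 gives -25/2.

-25/2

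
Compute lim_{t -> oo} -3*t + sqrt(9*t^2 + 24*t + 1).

An ∞ − ∞ form. Rationalising with the conjugate, the difference becomes (24t + 1) / (√(9*t^2 + 24*t + 1) + 3t).
For large t the denominator behaves like 2·3t, so the quotient tends to 24/6 = 4.

4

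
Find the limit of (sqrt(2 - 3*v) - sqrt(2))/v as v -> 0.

-3*√(2)/4

Substitution gives 0/0. Multiply numerator and denominator by the conjugate √(2 - 3v) + √2.
The numerator becomes (2 - 3v) − 2 = -3v, so the expression simplifies to -3/(√(2 - 3v) + √2).
Letting v → 0 gives -3/(2√2) = -3*√(2)/4.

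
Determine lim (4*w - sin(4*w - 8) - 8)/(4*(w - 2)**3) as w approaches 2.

8/3

Direct substitution gives 0/0.
Apply L'Hôpital: lim (4 - 4*cos(4*w - 8))/(12*(w - 2)^2), still 0/0.
Apply L'Hôpital: lim (16*sin(4*w - 8))/(24*w - 48), still 0/0.
After 3 applications of L'Hôpital's rule the quotient is (64*cos(4*w - 8))/(24); substituting w = 2 gives 8/3.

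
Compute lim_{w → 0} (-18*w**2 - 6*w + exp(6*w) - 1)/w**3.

36

Direct substitution gives 0/0.
Apply L'Hôpital: lim (-36*w + 6*e^(6*w) - 6)/(3*w^2), still 0/0.
Apply L'Hôpital: lim (36*e^(6*w) - 36)/(6*w), still 0/0.
After 3 applications of L'Hôpital's rule the quotient is (216*e^(6*w))/(6); substituting w = 0 gives 36.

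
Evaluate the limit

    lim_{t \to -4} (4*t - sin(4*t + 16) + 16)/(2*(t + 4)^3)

Direct substitution gives 0/0.
Apply L'Hôpital: lim (4 - 4*cos(4*t + 16))/(6*(t + 4)^2), still 0/0.
Apply L'Hôpital: lim (16*sin(4*t + 16))/(12*t + 48), still 0/0.
After 3 applications of L'Hôpital's rule the quotient is (64*cos(4*t + 16))/(12); substituting t = -4 gives 16/3.

16/3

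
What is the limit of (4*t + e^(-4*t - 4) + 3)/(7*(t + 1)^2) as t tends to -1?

Direct substitution gives 0/0.
Apply L'Hôpital: lim (4 - 4*e^(-4*t - 4))/(14*t + 14), still 0/0.
After 2 applications of L'Hôpital's rule the quotient is (16*e^(-4*t - 4))/(14); substituting t = -1 gives 8/7.

8/7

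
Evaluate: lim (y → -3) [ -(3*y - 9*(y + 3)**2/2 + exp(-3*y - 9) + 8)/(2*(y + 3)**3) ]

Direct substitution gives 0/0.
Apply L'Hôpital: lim (-9*y - 3*e^(-3*y - 9) - 24)/(-6*(y + 3)^2), still 0/0.
Apply L'Hôpital: lim (9*e^(-3*y - 9) - 9)/(-12*y - 36), still 0/0.
After 3 applications of L'Hôpital's rule the quotient is (-27*e^(-3*y - 9))/(-12); substituting y = -3 gives 9/4.

9/4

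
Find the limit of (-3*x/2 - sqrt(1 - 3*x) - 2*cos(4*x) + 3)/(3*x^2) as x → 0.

Substitution gives 0/0 (the numerator vanishes to order 2).
Expand each term to order x^2: the coefficient of x^2 in −√(1 - 3x) is 9/8 and in -2·cos(4x) is 16.
Lower-order terms cancel with the polynomial part, so the numerator is (137/8)·x^2 + o(x^2), and the limit is (137/8)/(3) = 137/24.

137/24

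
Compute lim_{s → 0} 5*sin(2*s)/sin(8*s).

5/4

Substitution gives 0/0.
Divide numerator and denominator by s: sin(2s)/s → 2 and sin(8s)/s → 8, so the limit is 5·2/8 = 5/4.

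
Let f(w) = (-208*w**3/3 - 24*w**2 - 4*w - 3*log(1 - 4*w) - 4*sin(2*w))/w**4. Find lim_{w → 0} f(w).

Substitution gives 0/0 (the numerator vanishes to order 4).
Expand each term to order w^4: the coefficient of w^4 in -3·ln(1 - 4w) is 192 and in -4·sin(2w) is 0.
Lower-order terms cancel with the polynomial part, so the numerator is (192)·w^4 + o(w^4), and the limit is (192)/(1) = 192.

192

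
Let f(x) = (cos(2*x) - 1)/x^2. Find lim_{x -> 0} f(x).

Direct substitution gives 0/0.
Apply L'Hôpital: lim (-2*sin(2*x))/(2*x), still 0/0.
After 2 applications of L'Hôpital's rule the quotient is (-4*cos(2*x))/(2); substituting x = 0 gives -2.

-2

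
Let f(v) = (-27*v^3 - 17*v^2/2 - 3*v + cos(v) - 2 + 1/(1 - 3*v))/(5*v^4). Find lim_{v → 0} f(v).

Substitution gives 0/0 (the numerator vanishes to order 4).
Expand each term to order v^4: the coefficient of v^4 in 1/(1 - 3v) is 81 and in cos(v) is 1/24.
Lower-order terms cancel with the polynomial part, so the numerator is (1945/24)·v^4 + o(v^4), and the limit is (1945/24)/(5) = 389/24.

389/24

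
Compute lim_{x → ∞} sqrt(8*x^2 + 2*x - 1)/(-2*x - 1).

-√(2)

For large |x|, √(8*x^2 + 2*x - 1) ≈ √8·|x| and the denominator ≈ -2x.
Since x → +∞, |x| = x, giving √8/(-2) = -√(2).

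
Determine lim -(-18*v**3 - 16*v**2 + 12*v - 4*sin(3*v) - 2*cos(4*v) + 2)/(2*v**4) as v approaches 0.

32/3

Substitution gives 0/0; apply L'Hôpital's rule 4 times.
After differentiating numerator and denominator 4 times the quotient is (-324*sin(3*v) - 512*cos(4*v))/(-48); at v = 0 this is 32/3.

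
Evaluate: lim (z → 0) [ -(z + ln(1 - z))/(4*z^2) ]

1/8

Direct substitution gives 0/0.
Apply L'Hôpital: lim (1 - 1/(1 - z))/(-8*z), still 0/0.
After 2 applications of L'Hôpital's rule the quotient is (-1/(1 - z)^2)/(-8); substituting z = 0 gives 1/8.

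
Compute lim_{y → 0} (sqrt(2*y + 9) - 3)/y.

A 0/0 form; rationalise with √(9 + 2y) + √9. This collapses the numerator to 2y, leaving 2/(√(9 + 2y) + √9) → 2/(2√9) = 1/3.

1/3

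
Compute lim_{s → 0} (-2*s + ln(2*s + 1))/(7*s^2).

-2/7

Direct substitution gives 0/0.
Apply L'Hôpital: lim (-2 + 2/(2*s + 1))/(14*s), still 0/0.
After 2 applications of L'Hôpital's rule the quotient is (-4/(2*s + 1)^2)/(14); substituting s = 0 gives -2/7.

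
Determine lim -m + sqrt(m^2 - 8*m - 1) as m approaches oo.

-4

An ∞ − ∞ form. Rationalising with the conjugate, the difference becomes (-8m - 1) / (√(m^2 - 8*m - 1) + m).
For large m the denominator behaves like 2·m, so the quotient tends to -8/2 = -4.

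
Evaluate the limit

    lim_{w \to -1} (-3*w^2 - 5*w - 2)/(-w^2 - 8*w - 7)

-1/6

Since w = -1 makes numerator and denominator zero, (w + 1) divides both.
Cancelling it gives (-3*w - 2)/(-w - 7); now plug in w = -1 to get -1/6.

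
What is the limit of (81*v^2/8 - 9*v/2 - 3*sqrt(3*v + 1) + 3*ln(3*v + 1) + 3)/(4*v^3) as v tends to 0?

351/64

Substitution gives 0/0; apply L'Hôpital's rule 3 times.
After differentiating numerator and denominator 3 times the quotient is (162/(3*v + 1)^3 - 243/(8*(3*v + 1)^(5/2)))/(24); at v = 0 this is 351/64.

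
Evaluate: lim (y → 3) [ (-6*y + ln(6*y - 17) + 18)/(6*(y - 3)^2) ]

Direct substitution gives 0/0.
Apply L'Hôpital: lim (-6 + 6/(6*y - 17))/(12*y - 36), still 0/0.
After 2 applications of L'Hôpital's rule the quotient is (-36/(6*y - 17)^2)/(12); substituting y = 3 gives -3.

-3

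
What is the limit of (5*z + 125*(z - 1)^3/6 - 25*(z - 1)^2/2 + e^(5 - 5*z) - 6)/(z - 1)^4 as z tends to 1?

Direct substitution gives 0/0.
Apply L'Hôpital: lim (-25*z + 125*(z - 1)^2/2 - 5*e^(5 - 5*z) + 30)/(4*(z - 1)^3), still 0/0.
Apply L'Hôpital: lim (125*z + 25*e^(5 - 5*z) - 150)/(12*(z - 1)^2), still 0/0.
Apply L'Hôpital: lim (125 - 125*e^(5 - 5*z))/(24*z - 24), still 0/0.
After 4 applications of L'Hôpital's rule the quotient is (625*e^(5 - 5*z))/(24); substituting z = 1 gives 625/24.

625/24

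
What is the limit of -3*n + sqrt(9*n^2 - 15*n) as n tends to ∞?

This has the form ∞ − ∞. Multiply and divide by the conjugate √(9*n^2 - 15*n) + 3n.
That gives (-15n) / (√(9*n^2 - 15*n) + 3n).
Divide numerator and denominator by n: the limit is -15/(2·3) = -5/2.

-5/2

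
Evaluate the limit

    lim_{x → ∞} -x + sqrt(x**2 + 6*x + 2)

This has the form ∞ − ∞. Multiply and divide by the conjugate √(x^2 + 6*x + 2) + x.
That gives (6x + 2) / (√(x^2 + 6*x + 2) + x).
Divide numerator and denominator by x: the limit is 6/(2·1) = 3.

3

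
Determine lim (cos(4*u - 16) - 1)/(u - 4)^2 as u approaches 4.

-8

Direct substitution gives 0/0.
Apply L'Hôpital: lim (-4*sin(4*u - 16))/(2*u - 8), still 0/0.
After 2 applications of L'Hôpital's rule the quotient is (-16*cos(4*u - 16))/(2); substituting u = 4 gives -8.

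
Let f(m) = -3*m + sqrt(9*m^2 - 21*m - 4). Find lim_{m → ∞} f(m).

This has the form ∞ − ∞. Multiply and divide by the conjugate √(9*m^2 - 21*m - 4) + 3m.
That gives (-21m - 4) / (√(9*m^2 - 21*m - 4) + 3m).
Divide numerator and denominator by m: the limit is -21/(2·3) = -7/2.

-7/2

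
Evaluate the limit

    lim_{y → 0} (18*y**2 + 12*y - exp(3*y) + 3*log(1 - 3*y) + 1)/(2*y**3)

-63/4

Substitution gives 0/0 (the numerator vanishes to order 3).
Expand each term to order y^3: the coefficient of y^3 in 3·ln(1 - 3y) is -27 and in −e^(3y) is -9/2.
Lower-order terms cancel with the polynomial part, so the numerator is (-63/2)·y^3 + o(y^3), and the limit is (-63/2)/(2) = -63/4.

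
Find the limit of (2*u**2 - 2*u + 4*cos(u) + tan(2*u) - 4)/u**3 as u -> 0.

Substitution gives 0/0; apply L'Hôpital's rule 3 times.
After differentiating numerator and denominator 3 times the quotient is (4*sin(u) + 48*tan(2*u)^4 + 64*tan(2*u)^2 + 16)/(6); at u = 0 this is 8/3.

8/3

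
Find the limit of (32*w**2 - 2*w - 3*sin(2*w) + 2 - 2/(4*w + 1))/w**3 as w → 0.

132

Substitution gives 0/0 (the numerator vanishes to order 3).
Expand each term to order w^3: the coefficient of w^3 in -2·1/(1 + 4w) is 128 and in -3·sin(2w) is 4.
Lower-order terms cancel with the polynomial part, so the numerator is (132)·w^3 + o(w^3), and the limit is (132)/(1) = 132.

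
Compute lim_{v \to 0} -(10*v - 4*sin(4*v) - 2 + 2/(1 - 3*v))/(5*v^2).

Substitution gives 0/0; apply L'Hôpital's rule 2 times.
After differentiating numerator and denominator 2 times the quotient is (64*sin(4*v) - 36/(3*v - 1)^3)/(-10); at v = 0 this is -18/5.

-18/5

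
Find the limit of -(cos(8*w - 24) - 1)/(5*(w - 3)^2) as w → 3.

32/5

Direct substitution gives 0/0.
Apply L'Hôpital: lim (-8*sin(8*w - 24))/(30 - 10*w), still 0/0.
After 2 applications of L'Hôpital's rule the quotient is (-64*cos(8*w - 24))/(-10); substituting w = 3 gives 32/5.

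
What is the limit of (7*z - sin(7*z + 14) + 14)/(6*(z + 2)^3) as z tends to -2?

Direct substitution gives 0/0.
Apply L'Hôpital: lim (7 - 7*cos(7*z + 14))/(18*(z + 2)^2), still 0/0.
Apply L'Hôpital: lim (49*sin(7*z + 14))/(36*z + 72), still 0/0.
After 3 applications of L'Hôpital's rule the quotient is (343*cos(7*z + 14))/(36); substituting z = -2 gives 343/36.

343/36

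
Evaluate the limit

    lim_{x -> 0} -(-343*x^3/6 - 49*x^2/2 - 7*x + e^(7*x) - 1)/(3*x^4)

Direct substitution gives 0/0.
Apply L'Hôpital: lim (-343*x^2/2 - 49*x + 7*e^(7*x) - 7)/(-12*x^3), still 0/0.
Apply L'Hôpital: lim (-343*x + 49*e^(7*x) - 49)/(-36*x^2), still 0/0.
Apply L'Hôpital: lim (343*e^(7*x) - 343)/(-72*x), still 0/0.
After 4 applications of L'Hôpital's rule the quotient is (2401*e^(7*x))/(-72); substituting x = 0 gives -2401/72.

-2401/72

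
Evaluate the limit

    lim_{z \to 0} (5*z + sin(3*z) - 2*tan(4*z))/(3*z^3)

Substitution gives 0/0 (the numerator vanishes to order 3).
Expand each term to order z^3: the coefficient of z^3 in -2·tan(4z) is -128/3 and in sin(3z) is -9/2.
Lower-order terms cancel with the polynomial part, so the numerator is (-283/6)·z^3 + o(z^3), and the limit is (-283/6)/(3) = -283/18.

-283/18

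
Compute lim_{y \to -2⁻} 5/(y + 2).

As y → -2⁻, (y + 2) → 0⁻, so (y + 2)^1 → 0⁻ and 5/(y + 2)^1 → -∞.

-∞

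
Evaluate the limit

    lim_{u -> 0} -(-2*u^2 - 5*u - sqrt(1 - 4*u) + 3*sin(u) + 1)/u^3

Substitution gives 0/0 (the numerator vanishes to order 3).
Expand each term to order u^3: the coefficient of u^3 in −√(1 - 4u) is 4 and in 3·sin(u) is -1/2.
Lower-order terms cancel with the polynomial part, so the numerator is (7/2)·u^3 + o(u^3), and the limit is (7/2)/(-1) = -7/2.

-7/2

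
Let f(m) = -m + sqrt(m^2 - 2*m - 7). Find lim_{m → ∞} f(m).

An ∞ − ∞ form. Rationalising with the conjugate, the difference becomes (-2m - 7) / (√(m^2 - 2*m - 7) + m).
For large m the denominator behaves like 2·m, so the quotient tends to -2/2 = -1.

-1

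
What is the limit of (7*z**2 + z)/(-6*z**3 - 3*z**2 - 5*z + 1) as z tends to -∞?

0

The denominator has degree 3 and the numerator degree 2. Dividing numerator and denominator by z^3 sends every term to 0 except the leading denominator term, so the limit is 0.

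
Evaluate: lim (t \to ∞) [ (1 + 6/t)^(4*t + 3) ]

The base → 1 and the exponent → ∞: a 1^∞ form.
Take logarithms: (4t + 3)·ln(1 + 6/t). Since ln(1+u) ~ u for small u, this behaves like (4t)·(6/t) → 24.
So the limit is e^(24).

e^(24)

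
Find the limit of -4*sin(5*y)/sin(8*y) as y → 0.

Substitution gives 0/0.
Divide numerator and denominator by y: sin(5y)/y → 5 and sin(8y)/y → 8, so the limit is -4·5/8 = -5/2.

-5/2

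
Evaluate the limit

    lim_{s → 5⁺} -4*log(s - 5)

As s → 5⁺, s - 5 → 0⁺ and ln(s - 5) → −∞.
Multiplying by -4 gives ∞.

∞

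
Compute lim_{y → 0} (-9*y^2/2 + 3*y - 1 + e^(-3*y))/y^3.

Direct substitution gives 0/0.
Apply L'Hôpital: lim (-9*y + 3 - 3*e^(-3*y))/(3*y^2), still 0/0.
Apply L'Hôpital: lim (-9 + 9*e^(-3*y))/(6*y), still 0/0.
After 3 applications of L'Hôpital's rule the quotient is (-27*e^(-3*y))/(6); substituting y = 0 gives -9/2.

-9/2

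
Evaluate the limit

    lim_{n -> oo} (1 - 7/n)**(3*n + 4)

e^(-21)

Let L be the limit and take ln: ln L = lim (3n + 4)·ln(1 - 7/n) = lim (3n + 4)·(-7/n + O(1/n²)) = -21.
Hence L = e^(-21).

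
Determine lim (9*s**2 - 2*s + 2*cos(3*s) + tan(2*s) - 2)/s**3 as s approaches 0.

8/3

Substitution gives 0/0 (the numerator vanishes to order 3).
Expand each term to order s^3: the coefficient of s^3 in tan(2s) is 8/3 and in 2·cos(3s) is 0.
Lower-order terms cancel with the polynomial part, so the numerator is (8/3)·s^3 + o(s^3), and the limit is (8/3)/(1) = 8/3.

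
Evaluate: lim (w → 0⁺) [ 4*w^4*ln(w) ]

This is a 0·(−∞) form. Rewrite as 4·ln(w) / w^(−4) and apply L'Hôpital:
the derivative quotient is 4·(1/w) / (−4·w^(−5)) = (-4/4)·w^4 → 0.

0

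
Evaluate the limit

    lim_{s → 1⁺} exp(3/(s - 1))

∞

As s → 1⁺, 3/(s - 1) → +∞, so e^(3/(s - 1)) → ∞.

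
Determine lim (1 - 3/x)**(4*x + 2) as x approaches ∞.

e^(-12)

The base → 1 and the exponent → ∞: a 1^∞ form.
Take logarithms: (4x + 2)·ln(1 - 3/x). Since ln(1+u) ~ u for small u, this behaves like (4x)·(-3/x) → -12.
So the limit is e^(-12).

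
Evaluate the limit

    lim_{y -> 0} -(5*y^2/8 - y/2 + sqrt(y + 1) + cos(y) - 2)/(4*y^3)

Substitution gives 0/0; apply L'Hôpital's rule 3 times.
After differentiating numerator and denominator 3 times the quotient is (sin(y) + 3/(8*(y + 1)^(5/2)))/(-24); at y = 0 this is -1/64.

-1/64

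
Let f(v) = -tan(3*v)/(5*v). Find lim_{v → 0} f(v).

Substitution gives 0/0.
Since tan(u)/u → 1 as u → 0, tan(3v)/(3v) → 1 and the limit is 3/(-5) = -3/5.

-3/5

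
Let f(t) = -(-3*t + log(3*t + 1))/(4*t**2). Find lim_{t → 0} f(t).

9/8

Direct substitution gives 0/0.
Apply L'Hôpital: lim (-3 + 3/(3*t + 1))/(-8*t), still 0/0.
After 2 applications of L'Hôpital's rule the quotient is (-9/(3*t + 1)^2)/(-8); substituting t = 0 gives 9/8.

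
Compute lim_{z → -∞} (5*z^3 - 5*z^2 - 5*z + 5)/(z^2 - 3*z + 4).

-∞

The numerator has higher degree (3 > 2); the quotient behaves like (5/(1))·z^1 for large |z|.
As z → −∞ this diverges to -∞.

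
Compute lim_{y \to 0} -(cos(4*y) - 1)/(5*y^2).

8/5

Direct substitution gives 0/0.
Apply L'Hôpital: lim (-4*sin(4*y))/(-10*y), still 0/0.
After 2 applications of L'Hôpital's rule the quotient is (-16*cos(4*y))/(-10); substituting y = 0 gives 8/5.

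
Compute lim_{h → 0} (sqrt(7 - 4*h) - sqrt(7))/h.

Substitution gives 0/0. Multiply numerator and denominator by the conjugate √(7 - 4h) + √7.
The numerator becomes (7 - 4h) − 7 = -4h, so the expression simplifies to -4/(√(7 - 4h) + √7).
Letting h → 0 gives -4/(2√7) = -2*√(7)/7.

-2*√(7)/7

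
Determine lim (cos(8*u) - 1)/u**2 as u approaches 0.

Direct substitution gives 0/0.
Apply L'Hôpital: lim (-8*sin(8*u))/(2*u), still 0/0.
After 2 applications of L'Hôpital's rule the quotient is (-64*cos(8*u))/(2); substituting u = 0 gives -32.

-32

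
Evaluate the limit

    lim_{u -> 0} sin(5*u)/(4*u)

5/4

Substitution gives 0/0.
Write it as (5/4)·sin(5u)/(5u); since sin(θ)/θ → 1, the limit is 5/4.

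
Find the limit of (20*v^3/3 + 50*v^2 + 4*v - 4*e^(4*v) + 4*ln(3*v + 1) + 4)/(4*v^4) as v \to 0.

-371/12

Substitution gives 0/0; apply L'Hôpital's rule 4 times.
After differentiating numerator and denominator 4 times the quotient is (-1024*e^(4*v) - 1944/(3*v + 1)^4)/(96); at v = 0 this is -371/12.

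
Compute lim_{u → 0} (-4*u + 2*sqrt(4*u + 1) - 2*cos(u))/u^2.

Substitution gives 0/0 (the numerator vanishes to order 2).
Expand each term to order u^2: the coefficient of u^2 in -2·cos(u) is 1 and in 2·√(1 + 4u) is -4.
Lower-order terms cancel with the polynomial part, so the numerator is (-3)·u^2 + o(u^2), and the limit is (-3)/(1) = -3.

-3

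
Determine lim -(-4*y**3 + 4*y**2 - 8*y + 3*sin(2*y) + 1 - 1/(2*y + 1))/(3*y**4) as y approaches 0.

Substitution gives 0/0; apply L'Hôpital's rule 4 times.
After differentiating numerator and denominator 4 times the quotient is (48*sin(2*y) - 384/(2*y + 1)^5)/(-72); at y = 0 this is 16/3.

16/3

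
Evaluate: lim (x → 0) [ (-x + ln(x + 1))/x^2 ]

-1/2

Direct substitution gives 0/0.
Apply L'Hôpital: lim (-1 + 1/(x + 1))/(2*x), still 0/0.
After 2 applications of L'Hôpital's rule the quotient is (-1/(x + 1)^2)/(2); substituting x = 0 gives -1/2.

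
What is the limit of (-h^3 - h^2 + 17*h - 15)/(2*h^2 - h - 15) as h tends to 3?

-16/11

Since h = 3 makes numerator and denominator zero, (h - 3) divides both.
Cancelling it gives (-h^2 - 4*h + 5)/(2*h + 5); now plug in h = 3 to get -16/11.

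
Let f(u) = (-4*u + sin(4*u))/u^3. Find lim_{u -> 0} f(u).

-32/3

Direct substitution gives 0/0.
Apply L'Hôpital: lim (4*cos(4*u) - 4)/(3*u^2), still 0/0.
Apply L'Hôpital: lim (-16*sin(4*u))/(6*u), still 0/0.
After 3 applications of L'Hôpital's rule the quotient is (-64*cos(4*u))/(6); substituting u = 0 gives -32/3.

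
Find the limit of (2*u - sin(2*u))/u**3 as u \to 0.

Direct substitution gives 0/0.
Apply L'Hôpital: lim (2 - 2*cos(2*u))/(3*u^2), still 0/0.
Apply L'Hôpital: lim (4*sin(2*u))/(6*u), still 0/0.
After 3 applications of L'Hôpital's rule the quotient is (8*cos(2*u))/(6); substituting u = 0 gives 4/3.

4/3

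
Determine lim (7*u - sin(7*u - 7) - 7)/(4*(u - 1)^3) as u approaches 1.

343/24

Direct substitution gives 0/0.
Apply L'Hôpital: lim (7 - 7*cos(7*u - 7))/(12*(u - 1)^2), still 0/0.
Apply L'Hôpital: lim (49*sin(7*u - 7))/(24*u - 24), still 0/0.
After 3 applications of L'Hôpital's rule the quotient is (343*cos(7*u - 7))/(24); substituting u = 1 gives 343/24.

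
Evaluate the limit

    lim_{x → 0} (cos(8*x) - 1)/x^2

Direct substitution gives 0/0.
Apply L'Hôpital: lim (-8*sin(8*x))/(2*x), still 0/0.
After 2 applications of L'Hôpital's rule the quotient is (-64*cos(8*x))/(2); substituting x = 0 gives -32.

-32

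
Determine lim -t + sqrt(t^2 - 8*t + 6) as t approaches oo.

This has the form ∞ − ∞. Multiply and divide by the conjugate √(t^2 - 8*t + 6) + t.
That gives (-8t + 6) / (√(t^2 - 8*t + 6) + t).
Divide numerator and denominator by t: the limit is -8/(2·1) = -4.

-4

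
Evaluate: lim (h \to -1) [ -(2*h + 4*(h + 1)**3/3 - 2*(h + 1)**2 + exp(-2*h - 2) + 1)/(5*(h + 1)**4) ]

Direct substitution gives 0/0.
Apply L'Hôpital: lim (-4*h + 4*(h + 1)^2 - 2*e^(-2*h - 2) - 2)/(-20*(h + 1)^3), still 0/0.
Apply L'Hôpital: lim (8*h + 4*e^(-2*h - 2) + 4)/(-60*(h + 1)^2), still 0/0.
Apply L'Hôpital: lim (8 - 8*e^(-2*h - 2))/(-120*h - 120), still 0/0.
After 4 applications of L'Hôpital's rule the quotient is (16*e^(-2*h - 2))/(-120); substituting h = -1 gives -2/15.

-2/15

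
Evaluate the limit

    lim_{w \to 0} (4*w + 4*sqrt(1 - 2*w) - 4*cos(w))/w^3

Substitution gives 0/0 (the numerator vanishes to order 3).
Expand each term to order w^3: the coefficient of w^3 in 4·√(1 - 2w) is -2 and in -4·cos(w) is 0.
Lower-order terms cancel with the polynomial part, so the numerator is (-2)·w^3 + o(w^3), and the limit is (-2)/(1) = -2.

-2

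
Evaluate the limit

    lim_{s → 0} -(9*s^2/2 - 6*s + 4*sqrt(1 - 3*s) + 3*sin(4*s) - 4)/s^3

155/4

Substitution gives 0/0; apply L'Hôpital's rule 3 times.
After differentiating numerator and denominator 3 times the quotient is (-192*cos(4*s) - 81/(2*(1 - 3*s)^(5/2)))/(-6); at s = 0 this is 155/4.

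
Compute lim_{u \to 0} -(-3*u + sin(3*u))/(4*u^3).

9/8

Direct substitution gives 0/0.
Apply L'Hôpital: lim (3*cos(3*u) - 3)/(-12*u^2), still 0/0.
Apply L'Hôpital: lim (-9*sin(3*u))/(-24*u), still 0/0.
After 3 applications of L'Hôpital's rule the quotient is (-27*cos(3*u))/(-24); substituting u = 0 gives 9/8.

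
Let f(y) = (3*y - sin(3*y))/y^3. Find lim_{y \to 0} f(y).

9/2

Direct substitution gives 0/0.
Apply L'Hôpital: lim (3 - 3*cos(3*y))/(3*y^2), still 0/0.
Apply L'Hôpital: lim (9*sin(3*y))/(6*y), still 0/0.
After 3 applications of L'Hôpital's rule the quotient is (27*cos(3*y))/(6); substituting y = 0 gives 9/2.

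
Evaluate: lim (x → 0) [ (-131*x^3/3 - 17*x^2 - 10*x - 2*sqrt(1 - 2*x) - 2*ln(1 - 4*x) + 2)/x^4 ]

517/4

Substitution gives 0/0 (the numerator vanishes to order 4).
Expand each term to order x^4: the coefficient of x^4 in -2·√(1 - 2x) is 5/4 and in -2·ln(1 - 4x) is 128.
Lower-order terms cancel with the polynomial part, so the numerator is (517/4)·x^4 + o(x^4), and the limit is (517/4)/(1) = 517/4.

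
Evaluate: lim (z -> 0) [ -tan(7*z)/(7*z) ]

Substitution gives 0/0.
Since tan(u)/u → 1 as u → 0, tan(7z)/(7z) → 1 and the limit is 7/(-7) = -1.

-1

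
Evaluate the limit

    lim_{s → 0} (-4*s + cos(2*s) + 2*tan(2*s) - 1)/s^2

Substitution gives 0/0 (the numerator vanishes to order 2).
Expand each term to order s^2: the coefficient of s^2 in cos(2s) is -2 and in 2·tan(2s) is 0.
Lower-order terms cancel with the polynomial part, so the numerator is (-2)·s^2 + o(s^2), and the limit is (-2)/(1) = -2.

-2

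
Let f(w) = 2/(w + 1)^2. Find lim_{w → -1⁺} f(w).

∞

As w → -1⁺, (w + 1) → 0⁺, so (w + 1)^2 → 0⁺ and 2/(w + 1)^2 → ∞.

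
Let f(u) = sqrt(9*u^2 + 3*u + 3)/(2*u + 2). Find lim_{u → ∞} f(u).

For large |u|, √(9*u^2 + 3*u + 3) ≈ √9·|u| and the denominator ≈ 2u.
Since u → +∞, |u| = u, giving √9/(2) = 3/2.

3/2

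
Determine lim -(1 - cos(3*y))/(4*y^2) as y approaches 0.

-9/8

Substitution gives 0/0.
Use (1 − cos u)/u² → 1/2 with u = 3y: the limit is 3²/(2·(-4)) = -9/8.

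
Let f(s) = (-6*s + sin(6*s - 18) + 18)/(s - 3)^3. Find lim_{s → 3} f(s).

Direct substitution gives 0/0.
Apply L'Hôpital: lim (6*cos(6*s - 18) - 6)/(3*(s - 3)^2), still 0/0.
Apply L'Hôpital: lim (-36*sin(6*s - 18))/(6*s - 18), still 0/0.
After 3 applications of L'Hôpital's rule the quotient is (-216*cos(6*s - 18))/(6); substituting s = 3 gives -36.

-36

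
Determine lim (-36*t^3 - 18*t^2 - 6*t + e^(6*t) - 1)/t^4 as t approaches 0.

Direct substitution gives 0/0.
Apply L'Hôpital: lim (-108*t^2 - 36*t + 6*e^(6*t) - 6)/(4*t^3), still 0/0.
Apply L'Hôpital: lim (-216*t + 36*e^(6*t) - 36)/(12*t^2), still 0/0.
Apply L'Hôpital: lim (216*e^(6*t) - 216)/(24*t), still 0/0.
After 4 applications of L'Hôpital's rule the quotient is (1296*e^(6*t))/(24); substituting t = 0 gives 54.

54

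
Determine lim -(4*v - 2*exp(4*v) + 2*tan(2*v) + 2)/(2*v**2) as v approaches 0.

Substitution gives 0/0; apply L'Hôpital's rule 2 times.
After differentiating numerator and denominator 2 times the quotient is (-32*e^(4*v) + 16*tan(2*v)^3 + 16*tan(2*v))/(-4); at v = 0 this is 8.

8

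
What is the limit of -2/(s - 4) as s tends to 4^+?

As s → 4⁺, (s - 4) → 0⁺, so (s - 4)^1 → 0⁺ and -2/(s - 4)^1 → -∞.

-∞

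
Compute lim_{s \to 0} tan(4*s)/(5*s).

4/5

Substitution gives 0/0.
Since tan(u)/u → 1 as u → 0, tan(4s)/(4s) → 1 and the limit is 4/5.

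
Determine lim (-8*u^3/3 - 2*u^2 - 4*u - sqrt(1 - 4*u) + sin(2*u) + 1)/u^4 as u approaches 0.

10

Substitution gives 0/0 (the numerator vanishes to order 4).
Expand each term to order u^4: the coefficient of u^4 in −√(1 - 4u) is 10 and in sin(2u) is 0.
Lower-order terms cancel with the polynomial part, so the numerator is (10)·u^4 + o(u^4), and the limit is (10)/(1) = 10.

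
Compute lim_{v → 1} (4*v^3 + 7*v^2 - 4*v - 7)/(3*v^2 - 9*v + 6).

Direct substitution gives 0/0, so factor. Both numerator and denominator have (v - 1) as a factor.
After cancelling, the expression reduces to (4*v^2 + 11*v + 7)/(3*v - 6).
Substituting v = 1 gives -22/3.

-22/3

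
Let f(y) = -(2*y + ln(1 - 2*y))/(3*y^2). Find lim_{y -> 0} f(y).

2/3

Direct substitution gives 0/0.
Apply L'Hôpital: lim (2 - 2/(1 - 2*y))/(-6*y), still 0/0.
After 2 applications of L'Hôpital's rule the quotient is (-4/(1 - 2*y)^2)/(-6); substituting y = 0 gives 2/3.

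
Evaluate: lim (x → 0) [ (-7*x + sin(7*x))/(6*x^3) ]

Direct substitution gives 0/0.
Apply L'Hôpital: lim (7*cos(7*x) - 7)/(18*x^2), still 0/0.
Apply L'Hôpital: lim (-49*sin(7*x))/(36*x), still 0/0.
After 3 applications of L'Hôpital's rule the quotient is (-343*cos(7*x))/(36); substituting x = 0 gives -343/36.

-343/36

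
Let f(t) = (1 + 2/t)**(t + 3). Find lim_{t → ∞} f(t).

The base → 1 and the exponent → ∞: a 1^∞ form.
Take logarithms: (t + 3)·ln(1 + 2/t). Since ln(1+u) ~ u for small u, this behaves like (t)·(2/t) → 2.
So the limit is e^(2).

e^(2)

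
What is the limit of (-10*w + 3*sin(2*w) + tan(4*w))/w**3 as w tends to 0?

Substitution gives 0/0; apply L'Hôpital's rule 3 times.
After differentiating numerator and denominator 3 times the quotient is (-24*cos(2*w) + 384*tan(4*w)^4 + 512*tan(4*w)^2 + 128)/(6); at w = 0 this is 52/3.

52/3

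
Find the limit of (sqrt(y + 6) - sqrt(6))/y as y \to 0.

√(6)/12

Substitution gives 0/0. Multiply numerator and denominator by the conjugate √(6 + y) + √6.
The numerator becomes (6 + y) − 6 = y, so the expression simplifies to 1/(√(6 + y) + √6).
Letting y → 0 gives 1/(2√6) = √(6)/12.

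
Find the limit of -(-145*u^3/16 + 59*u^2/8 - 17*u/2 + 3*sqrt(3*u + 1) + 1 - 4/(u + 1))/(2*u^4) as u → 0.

1727/256

Substitution gives 0/0 (the numerator vanishes to order 4).
Expand each term to order u^4: the coefficient of u^4 in 3·√(1 + 3u) is -1215/128 and in -4·1/(1 + u) is -4.
Lower-order terms cancel with the polynomial part, so the numerator is (-1727/128)·u^4 + o(u^4), and the limit is (-1727/128)/(-2) = 1727/256.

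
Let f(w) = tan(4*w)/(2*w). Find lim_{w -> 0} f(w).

Substitution gives 0/0.
Since tan(u)/u → 1 as u → 0, tan(4w)/(4w) → 1 and the limit is 4/2 = 2.

2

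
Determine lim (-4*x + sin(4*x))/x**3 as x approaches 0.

Direct substitution gives 0/0.
Apply L'Hôpital: lim (4*cos(4*x) - 4)/(3*x^2), still 0/0.
Apply L'Hôpital: lim (-16*sin(4*x))/(6*x), still 0/0.
After 3 applications of L'Hôpital's rule the quotient is (-64*cos(4*x))/(6); substituting x = 0 gives -32/3.

-32/3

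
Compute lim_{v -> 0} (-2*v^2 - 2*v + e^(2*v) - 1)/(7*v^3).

Direct substitution gives 0/0.
Apply L'Hôpital: lim (-4*v + 2*e^(2*v) - 2)/(21*v^2), still 0/0.
Apply L'Hôpital: lim (4*e^(2*v) - 4)/(42*v), still 0/0.
After 3 applications of L'Hôpital's rule the quotient is (8*e^(2*v))/(42); substituting v = 0 gives 4/21.

4/21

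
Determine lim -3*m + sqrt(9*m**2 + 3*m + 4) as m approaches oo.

1/2

An ∞ − ∞ form. Rationalising with the conjugate, the difference becomes (3m + 4) / (√(9*m^2 + 3*m + 4) + 3m).
For large m the denominator behaves like 2·3m, so the quotient tends to 3/6 = 1/2.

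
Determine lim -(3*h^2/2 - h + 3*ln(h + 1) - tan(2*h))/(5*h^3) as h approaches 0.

1/3

Substitution gives 0/0 (the numerator vanishes to order 3).
Expand each term to order h^3: the coefficient of h^3 in 3·ln(1 + h) is 1 and in −tan(2h) is -8/3.
Lower-order terms cancel with the polynomial part, so the numerator is (-5/3)·h^3 + o(h^3), and the limit is (-5/3)/(-5) = 1/3.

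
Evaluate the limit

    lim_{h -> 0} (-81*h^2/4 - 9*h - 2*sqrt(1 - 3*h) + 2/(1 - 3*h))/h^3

459/8

Substitution gives 0/0 (the numerator vanishes to order 3).
Expand each term to order h^3: the coefficient of h^3 in -2·√(1 - 3h) is 27/8 and in 2·1/(1 - 3h) is 54.
Lower-order terms cancel with the polynomial part, so the numerator is (459/8)·h^3 + o(h^3), and the limit is (459/8)/(1) = 459/8.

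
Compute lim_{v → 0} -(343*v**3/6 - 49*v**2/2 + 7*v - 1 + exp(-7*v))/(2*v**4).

Direct substitution gives 0/0.
Apply L'Hôpital: lim (343*v^2/2 - 49*v + 7 - 7*e^(-7*v))/(-8*v^3), still 0/0.
Apply L'Hôpital: lim (343*v - 49 + 49*e^(-7*v))/(-24*v^2), still 0/0.
Apply L'Hôpital: lim (343 - 343*e^(-7*v))/(-48*v), still 0/0.
After 4 applications of L'Hôpital's rule the quotient is (2401*e^(-7*v))/(-48); substituting v = 0 gives -2401/48.

-2401/48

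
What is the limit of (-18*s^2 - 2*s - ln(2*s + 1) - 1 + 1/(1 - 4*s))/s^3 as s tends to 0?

Substitution gives 0/0; apply L'Hôpital's rule 3 times.
After differentiating numerator and denominator 3 times the quotient is (384/(4*s - 1)^4 - 16/(2*s + 1)^3)/(6); at s = 0 this is 184/3.

184/3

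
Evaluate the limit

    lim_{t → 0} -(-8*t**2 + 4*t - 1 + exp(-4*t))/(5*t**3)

Direct substitution gives 0/0.
Apply L'Hôpital: lim (-16*t + 4 - 4*e^(-4*t))/(-15*t^2), still 0/0.
Apply L'Hôpital: lim (-16 + 16*e^(-4*t))/(-30*t), still 0/0.
After 3 applications of L'Hôpital's rule the quotient is (-64*e^(-4*t))/(-30); substituting t = 0 gives 32/15.

32/15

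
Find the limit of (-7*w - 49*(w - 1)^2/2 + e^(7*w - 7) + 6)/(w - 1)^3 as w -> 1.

Direct substitution gives 0/0.
Apply L'Hôpital: lim (-49*w + 7*e^(7*w - 7) + 42)/(3*(w - 1)^2), still 0/0.
Apply L'Hôpital: lim (49*e^(7*w - 7) - 49)/(6*w - 6), still 0/0.
After 3 applications of L'Hôpital's rule the quotient is (343*e^(7*w - 7))/(6); substituting w = 1 gives 343/6.

343/6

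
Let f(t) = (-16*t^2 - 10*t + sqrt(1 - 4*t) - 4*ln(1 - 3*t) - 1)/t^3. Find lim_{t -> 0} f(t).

32

Substitution gives 0/0 (the numerator vanishes to order 3).
Expand each term to order t^3: the coefficient of t^3 in -4·ln(1 - 3t) is 36 and in √(1 - 4t) is -4.
Lower-order terms cancel with the polynomial part, so the numerator is (32)·t^3 + o(t^3), and the limit is (32)/(1) = 32.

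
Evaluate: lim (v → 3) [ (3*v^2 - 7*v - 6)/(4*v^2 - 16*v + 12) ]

11/8

At v = 3 both the top and bottom vanish — a removable singularity. Factoring out (v - 3) from each leaves (3*v + 2)/(4*v - 4), which at v = 3 equals 11/8.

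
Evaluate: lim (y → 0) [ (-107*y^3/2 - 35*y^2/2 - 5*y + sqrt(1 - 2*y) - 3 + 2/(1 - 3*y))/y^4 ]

Substitution gives 0/0; apply L'Hôpital's rule 4 times.
After differentiating numerator and denominator 4 times the quotient is (-3888/(3*y - 1)^5 - 15/(1 - 2*y)^(7/2))/(24); at y = 0 this is 1291/8.

1291/8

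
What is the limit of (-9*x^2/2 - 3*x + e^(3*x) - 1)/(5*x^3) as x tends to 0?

Direct substitution gives 0/0.
Apply L'Hôpital: lim (-9*x + 3*e^(3*x) - 3)/(15*x^2), still 0/0.
Apply L'Hôpital: lim (9*e^(3*x) - 9)/(30*x), still 0/0.
After 3 applications of L'Hôpital's rule the quotient is (27*e^(3*x))/(30); substituting x = 0 gives 9/10.

9/10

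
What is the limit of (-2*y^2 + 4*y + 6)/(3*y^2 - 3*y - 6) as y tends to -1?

At y = -1 both the top and bottom vanish — a removable singularity. Factoring out (y + 1) from each leaves (6 - 2*y)/(3*y - 6), which at y = -1 equals -8/9.

-8/9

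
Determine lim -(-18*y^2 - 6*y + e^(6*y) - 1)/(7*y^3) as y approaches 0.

Direct substitution gives 0/0.
Apply L'Hôpital: lim (-36*y + 6*e^(6*y) - 6)/(-21*y^2), still 0/0.
Apply L'Hôpital: lim (36*e^(6*y) - 36)/(-42*y), still 0/0.
After 3 applications of L'Hôpital's rule the quotient is (216*e^(6*y))/(-42); substituting y = 0 gives -36/7.

-36/7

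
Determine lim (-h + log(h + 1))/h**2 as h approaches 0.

-1/2

Direct substitution gives 0/0.
Apply L'Hôpital: lim (-1 + 1/(h + 1))/(2*h), still 0/0.
After 2 applications of L'Hôpital's rule the quotient is (-1/(h + 1)^2)/(2); substituting h = 0 gives -1/2.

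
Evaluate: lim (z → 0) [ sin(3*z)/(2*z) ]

Substitution gives 0/0.
Write it as (3/2)·sin(3z)/(3z); since sin(u)/u → 1, the limit is 3/2.

3/2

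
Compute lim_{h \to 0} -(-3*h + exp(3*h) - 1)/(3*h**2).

-3/2

Direct substitution gives 0/0.
Apply L'Hôpital: lim (3*e^(3*h) - 3)/(-6*h), still 0/0.
After 2 applications of L'Hôpital's rule the quotient is (9*e^(3*h))/(-6); substituting h = 0 gives -3/2.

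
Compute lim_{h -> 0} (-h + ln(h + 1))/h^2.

Direct substitution gives 0/0.
Apply L'Hôpital: lim (-1 + 1/(h + 1))/(2*h), still 0/0.
After 2 applications of L'Hôpital's rule the quotient is (-1/(h + 1)^2)/(2); substituting h = 0 gives -1/2.

-1/2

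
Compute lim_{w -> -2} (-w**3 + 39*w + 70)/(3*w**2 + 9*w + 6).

Since w = -2 makes numerator and denominator zero, (w + 2) divides both.
Cancelling it gives (-w^2 + 2*w + 35)/(3*w + 3); now plug in w = -2 to get -9.

-9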